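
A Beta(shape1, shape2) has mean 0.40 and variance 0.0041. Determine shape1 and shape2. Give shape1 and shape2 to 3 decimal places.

shape1 = 23.015, shape2 = 34.522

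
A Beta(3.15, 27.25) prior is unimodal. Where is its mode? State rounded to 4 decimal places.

0.0757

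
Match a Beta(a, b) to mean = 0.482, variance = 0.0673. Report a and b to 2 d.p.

Let s = a+b. The Beta variance is μ(1−μ)/(s+1).
So s+1 = μ(1−μ)/σ² = (0.482×0.518)/0.0673 = 0.249676/0.0673 = 3.7099, giving s = 2.7099.
Then a = μs = 0.482×2.7099 = 1.31 and b = (1−μ)s = 0.518×2.7099 = 1.40.

a = 1.31, b = 1.40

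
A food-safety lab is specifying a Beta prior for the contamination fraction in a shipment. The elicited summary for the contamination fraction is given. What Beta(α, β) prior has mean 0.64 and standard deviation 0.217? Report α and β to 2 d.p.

σ² = 0.217² = 0.047089.
With s = α+β, Var = μ(1−μ)/(s+1), so s+1 = (0.64×0.36)/0.047089 = 4.8929 and s = 3.8929.
α = μs = 2.49, β = (1−μ)s = 1.40.

α = 2.49, β = 1.40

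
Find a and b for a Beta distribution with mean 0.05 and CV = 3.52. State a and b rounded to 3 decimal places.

a = 0.027, b = 0.507

Var = (CV·μ)² = (3.52×0.05)² = 0.030976.
a+b = μ(1−μ)/Var − 1 = 0.0475/0.030976 − 1 = 0.5334.
Thus a = 0.05·0.5334 = 0.027 and b = 0.95·0.5334 = 0.507.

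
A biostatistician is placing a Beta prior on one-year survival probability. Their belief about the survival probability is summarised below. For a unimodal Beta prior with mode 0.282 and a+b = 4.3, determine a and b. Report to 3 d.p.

a = 1.649, b = 2.651

For a,b>1 the mode is (a−1)/(a+b−2), so a = mode·(κ−2)+1 = 0.282×2.3+1 = 1.649.
And b = (1−mode)·(κ−2)+1 = 0.718×2.3+1 = 2.651.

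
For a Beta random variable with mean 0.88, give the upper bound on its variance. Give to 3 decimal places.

0.106

Var = μ(1−μ)/(α+β+1), which approaches μ(1−μ) as α+β → 0.
So the supremum is μ(1−μ) = 0.88×0.12 = 0.106.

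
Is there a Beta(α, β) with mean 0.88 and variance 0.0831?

A Beta with mean μ has variance μ(1−μ)/(α+β+1) < μ(1−μ).
Here μ(1−μ) = 0.88×0.12 = 0.1056, and 0.0831 < 0.1056.

Yes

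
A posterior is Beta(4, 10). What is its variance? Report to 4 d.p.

α+β = 14 and αβ = 40, so Var = αβ/[(α+β)²(α+β+1)] = 40/2940 = 0.0136.

0.0136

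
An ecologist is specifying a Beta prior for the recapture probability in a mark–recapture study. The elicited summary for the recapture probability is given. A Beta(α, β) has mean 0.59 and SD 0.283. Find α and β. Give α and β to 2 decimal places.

α = 1.19, β = 0.83

Variance = 0.283² = 0.080089. The moment-matching identity α+β = μ(1−μ)/Var − 1 gives
α+β = 0.2419/0.080089 − 1 = 2.0204, so α = μ·2.0204 = 1.19 and β = (1−μ)·2.0204 = 0.83.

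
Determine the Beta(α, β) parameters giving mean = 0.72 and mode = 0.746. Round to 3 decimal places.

With s = α+β: μ = α/s and mode = (α−1)/(s−2). Eliminating α = μs,
μs − 1 = m(s−2) ⇒ s(μ−m) = 1−2m ⇒ s = -0.492/-0.026 = 18.9231.
So α = μs = 13.625, β = (1−μ)s = 5.298.

α = 13.625, β = 5.298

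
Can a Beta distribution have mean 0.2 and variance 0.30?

No

The Beta variance bound is σ² < μ(1−μ).
Here μ(1−μ) = 0.2×0.8 = 0.16, and 0.30 ≥ 0.16.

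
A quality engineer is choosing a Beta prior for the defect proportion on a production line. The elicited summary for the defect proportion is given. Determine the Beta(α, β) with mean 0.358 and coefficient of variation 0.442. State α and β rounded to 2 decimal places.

Var = (CV·μ)² = (0.442×0.358)² = 0.025039.
α+β = μ(1−μ)/Var − 1 = 0.229836/0.025039 − 1 = 8.1793.
Thus α = 0.358·8.1793 = 2.93 and β = 0.642·8.1793 = 5.25.

α = 2.93, β = 5.25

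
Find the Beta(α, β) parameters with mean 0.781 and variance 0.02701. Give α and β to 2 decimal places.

By moment matching, α+β = μ(1−μ)/σ² − 1 = (0.781·0.219)/0.02701 − 1 = 6.3324 − 1 = 5.3324.
Since α/(α+β) = μ, α = 0.781·5.3324 = 4.16 and β = 0.219·5.3324 = 1.17.

α = 4.16, β = 1.17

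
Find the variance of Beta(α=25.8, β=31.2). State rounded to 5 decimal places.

0.00427

α+β = 57.0 and αβ = 804.96, so Var = αβ/[(α+β)²(α+β+1)] = 804.96/188442.000 = 0.00427.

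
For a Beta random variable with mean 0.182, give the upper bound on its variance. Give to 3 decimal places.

For fixed mean μ the Beta variance is μ(1−μ)/(α+β+1), increasing as α+β decreases.
Its least upper bound (not attained) is μ(1−μ) = 0.182·0.818 = 0.149.

0.149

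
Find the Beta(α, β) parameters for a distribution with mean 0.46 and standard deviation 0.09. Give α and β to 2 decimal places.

Variance = 0.09² = 0.0081. The moment-matching identity α+β = μ(1−μ)/Var − 1 gives
α+β = 0.2484/0.0081 − 1 = 29.6667, so α = μ·29.6667 = 13.65 and β = (1−μ)·29.6667 = 16.02.

α = 13.65, β = 16.02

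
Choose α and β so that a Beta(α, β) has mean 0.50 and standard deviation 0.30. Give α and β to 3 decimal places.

α = 0.889, β = 0.889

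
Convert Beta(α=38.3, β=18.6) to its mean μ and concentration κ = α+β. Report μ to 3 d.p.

κ = α+β = 38.3+18.6 = 56.9; μ = α/κ = 38.3/56.9 = 0.673.

μ = 0.673, κ = 56.9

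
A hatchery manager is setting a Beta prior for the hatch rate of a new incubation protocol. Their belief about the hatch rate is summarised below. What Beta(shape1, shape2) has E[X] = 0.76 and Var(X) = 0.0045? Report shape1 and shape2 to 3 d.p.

By moment matching, shape1+shape2 = μ(1−μ)/σ² − 1 = (0.76·0.24)/0.0045 − 1 = 40.5333 − 1 = 39.5333.
Since shape1/(shape1+shape2) = μ, shape1 = 0.76·39.5333 = 30.045 and shape2 = 0.24·39.5333 = 9.488.

shape1 = 30.045, shape2 = 9.488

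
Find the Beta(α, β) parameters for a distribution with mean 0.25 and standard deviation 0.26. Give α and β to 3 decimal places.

σ² = 0.26² = 0.0676.
With s = α+β, Var = μ(1−μ)/(s+1), so s+1 = (0.25×0.75)/0.0676 = 2.7737 and s = 1.7737.
α = μs = 0.443, β = (1−μ)s = 1.330.

α = 0.443, β = 1.330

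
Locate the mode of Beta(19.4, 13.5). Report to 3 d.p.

0.595

The density x^(α−1)(1−x)^(β−1) is maximised at (α−1)/(α+β−2) = 18.4/30.9 = 0.595.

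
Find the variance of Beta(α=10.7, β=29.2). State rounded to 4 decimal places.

0.0048

Var = αβ/[(α+β)²(α+β+1)] = (10.7×29.2)/(39.9²×40.9) = 312.44/65113.209 = 0.0048.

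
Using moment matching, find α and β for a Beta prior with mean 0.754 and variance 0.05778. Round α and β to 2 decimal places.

By moment matching, α+β = μ(1−μ)/σ² − 1 = (0.754·0.246)/0.05778 − 1 = 3.2102 − 1 = 2.2102.
Since α/(α+β) = μ, α = 0.754·2.2102 = 1.67 and β = 0.246·2.2102 = 0.54.

α = 1.67, β = 0.54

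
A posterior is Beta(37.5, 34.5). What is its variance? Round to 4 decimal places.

Var = αβ/[(α+β)²(α+β+1)] = (37.5×34.5)/(72.0²×73.0) = 1293.75/378432.000 = 0.0034.

0.0034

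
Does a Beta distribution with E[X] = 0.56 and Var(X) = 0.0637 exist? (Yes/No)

For any Beta, Var(X) < E[X]·(1−E[X]).
Here μ(1−μ) = 0.56×0.44 = 0.2464, and 0.0637 < 0.2464.

Yes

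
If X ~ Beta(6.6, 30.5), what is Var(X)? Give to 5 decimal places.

0.00384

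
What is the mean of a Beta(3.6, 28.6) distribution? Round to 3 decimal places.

The Beta mean is α/(α+β) = 3.6/(3.6+28.6) = 0.112.

0.112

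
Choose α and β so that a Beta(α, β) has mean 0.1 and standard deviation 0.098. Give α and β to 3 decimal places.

α = 0.837, β = 7.534

Variance = 0.098² = 0.009604. The moment-matching identity α+β = μ(1−μ)/Var − 1 gives
α+β = 0.09/0.009604 − 1 = 8.3711, so α = μ·8.3711 = 0.837 and β = (1−μ)·8.3711 = 7.534.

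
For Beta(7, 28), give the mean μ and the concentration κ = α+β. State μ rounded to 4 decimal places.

κ = α+β = 7+28 = 35; μ = α/κ = 7/35 = 0.2000.

μ = 0.2000, κ = 35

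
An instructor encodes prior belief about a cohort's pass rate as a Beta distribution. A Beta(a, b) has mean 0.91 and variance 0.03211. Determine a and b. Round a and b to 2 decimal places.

a = 1.41, b = 0.14

By moment matching, a+b = μ(1−μ)/σ² − 1 = (0.91·0.09)/0.03211 − 1 = 2.5506 − 1 = 1.5506.
Since a/(a+b) = μ, a = 0.91·1.5506 = 1.41 and b = 0.09·1.5506 = 0.14.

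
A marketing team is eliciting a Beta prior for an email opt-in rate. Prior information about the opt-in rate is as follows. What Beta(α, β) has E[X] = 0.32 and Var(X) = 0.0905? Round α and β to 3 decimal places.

α = 0.449, β = 0.955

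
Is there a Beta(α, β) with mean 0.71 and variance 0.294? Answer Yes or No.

For any Beta, Var(X) < E[X]·(1−E[X]).
Here μ(1−μ) = 0.71×0.29 = 0.2059, and 0.294 ≥ 0.2059.

No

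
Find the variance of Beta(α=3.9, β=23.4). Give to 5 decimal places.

0.00433

Var = αβ/[(α+β)²(α+β+1)] = (3.9×23.4)/(27.3²×28.3) = 91.26/21091.707 = 0.00433.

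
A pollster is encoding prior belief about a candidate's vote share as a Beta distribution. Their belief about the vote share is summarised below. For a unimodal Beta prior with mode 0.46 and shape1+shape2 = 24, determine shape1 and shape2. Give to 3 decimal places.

shape1 = 11.120, shape2 = 12.880

Mode = (shape1−1)/(κ−2) with κ = shape1+shape2, so shape1−1 = 0.46·22 = 10.120.
shape1 = 11.120; shape2 = κ − shape1 = 12.880.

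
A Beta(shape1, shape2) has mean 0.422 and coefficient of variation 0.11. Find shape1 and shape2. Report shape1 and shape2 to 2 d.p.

shape1 = 47.35, shape2 = 64.85

Var = (CV·μ)² = (0.11×0.422)² = 0.002155.
shape1+shape2 = μ(1−μ)/Var − 1 = 0.243916/0.002155 − 1 = 112.1957.
Thus shape1 = 0.422·112.1957 = 47.35 and shape2 = 0.578·112.1957 = 64.85.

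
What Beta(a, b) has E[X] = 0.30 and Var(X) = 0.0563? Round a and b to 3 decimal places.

a = 0.819, b = 1.911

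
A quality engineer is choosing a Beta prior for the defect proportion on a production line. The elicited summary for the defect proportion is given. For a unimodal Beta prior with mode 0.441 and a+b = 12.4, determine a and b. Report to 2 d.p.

Mode = (a−1)/(κ−2) with κ = a+b, so a−1 = 0.441·10.4 = 4.59.
a = 5.59; b = κ − a = 6.81.

a = 5.59, b = 6.81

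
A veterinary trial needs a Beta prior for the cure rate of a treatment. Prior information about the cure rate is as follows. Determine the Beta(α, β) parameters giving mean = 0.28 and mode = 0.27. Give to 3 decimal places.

α = 12.880, β = 33.120

With s = α+β: μ = α/s and mode = (α−1)/(s−2). Eliminating α = μs,
μs − 1 = m(s−2) ⇒ s(μ−m) = 1−2m ⇒ s = 0.46/0.01 = 46.0000.
So α = μs = 12.880, β = (1−μ)s = 33.120.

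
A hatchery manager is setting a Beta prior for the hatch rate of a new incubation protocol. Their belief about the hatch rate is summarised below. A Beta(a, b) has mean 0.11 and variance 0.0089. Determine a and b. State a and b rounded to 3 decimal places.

Let s = a+b. The Beta variance is μ(1−μ)/(s+1).
So s+1 = μ(1−μ)/σ² = (0.11×0.89)/0.0089 = 0.0979/0.0089 = 11.0000, giving s = 10.0000.
Then a = μs = 0.11×10.0000 = 1.100 and b = (1−μ)s = 0.89×10.0000 = 8.900.

a = 1.100, b = 8.900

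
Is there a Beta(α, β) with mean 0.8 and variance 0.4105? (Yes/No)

A Beta with mean μ has variance μ(1−μ)/(α+β+1) < μ(1−μ).
Here μ(1−μ) = 0.8×0.2 = 0.16, and 0.4105 ≥ 0.16.

No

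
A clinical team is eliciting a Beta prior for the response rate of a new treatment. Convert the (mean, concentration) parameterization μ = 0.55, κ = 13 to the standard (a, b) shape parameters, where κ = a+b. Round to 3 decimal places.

Split κ in proportion μ : (1−μ): a = 0.55·13 = 7.150, b = 13 − 7.150 = 5.850.

a = 7.150, b = 5.850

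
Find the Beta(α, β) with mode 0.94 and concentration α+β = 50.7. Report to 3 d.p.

Mode = (α−1)/(κ−2) with κ = α+β, so α−1 = 0.94·48.7 = 45.778.
α = 46.778; β = κ − α = 3.922.

α = 46.778, β = 3.922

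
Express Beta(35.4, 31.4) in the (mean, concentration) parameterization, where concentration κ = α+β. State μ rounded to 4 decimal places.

μ = 0.5299, κ = 66.8

κ = α+β = 35.4+31.4 = 66.8; μ = α/κ = 35.4/66.8 = 0.5299.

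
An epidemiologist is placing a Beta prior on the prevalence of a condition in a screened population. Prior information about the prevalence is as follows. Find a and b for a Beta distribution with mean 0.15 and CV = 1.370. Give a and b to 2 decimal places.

σ = CV·μ = 1.370×0.15 = 0.20550, so σ² = 0.042230.
s+1 = μ(1−μ)/σ² = 0.1275/0.042230 = 3.0192, so s = a+b = 2.0192.
a = μs = 0.30, b = (1−μ)s = 1.72.

a = 0.30, b = 1.72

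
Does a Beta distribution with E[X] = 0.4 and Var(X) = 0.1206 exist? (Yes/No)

The Beta variance bound is σ² < μ(1−μ).
Here μ(1−μ) = 0.4×0.6 = 0.24, and 0.1206 < 0.24.

Yes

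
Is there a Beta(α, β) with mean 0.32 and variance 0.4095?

No

For any Beta, Var(X) < E[X]·(1−E[X]).
Here μ(1−μ) = 0.32×0.68 = 0.2176, and 0.4095 ≥ 0.2176.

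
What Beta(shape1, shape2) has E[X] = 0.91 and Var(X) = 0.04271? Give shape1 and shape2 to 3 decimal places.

shape1 = 0.835, shape2 = 0.083

Let s = shape1+shape2. The Beta variance is μ(1−μ)/(s+1).
So s+1 = μ(1−μ)/σ² = (0.91×0.09)/0.04271 = 0.0819/0.04271 = 1.9176, giving s = 0.9176.
Then shape1 = μs = 0.91×0.9176 = 0.835 and shape2 = (1−μ)s = 0.09×0.9176 = 0.083.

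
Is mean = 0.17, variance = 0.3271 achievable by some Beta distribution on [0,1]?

A Beta with mean μ has variance μ(1−μ)/(α+β+1) < μ(1−μ).
Here μ(1−μ) = 0.17×0.83 = 0.1411, and 0.3271 ≥ 0.1411.

No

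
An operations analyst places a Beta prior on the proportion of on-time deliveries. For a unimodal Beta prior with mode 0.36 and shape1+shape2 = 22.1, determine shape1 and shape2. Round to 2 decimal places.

For shape1,shape2>1 the mode is (shape1−1)/(shape1+shape2−2), so shape1 = mode·(κ−2)+1 = 0.36×20.1+1 = 8.24.
And shape2 = (1−mode)·(κ−2)+1 = 0.64×20.1+1 = 13.86.

shape1 = 8.24, shape2 = 13.86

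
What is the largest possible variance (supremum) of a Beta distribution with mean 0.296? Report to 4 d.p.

0.2084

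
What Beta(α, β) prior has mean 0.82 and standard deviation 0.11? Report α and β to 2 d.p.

Variance = 0.11² = 0.0121. The moment-matching identity α+β = μ(1−μ)/Var − 1 gives
α+β = 0.1476/0.0121 − 1 = 11.1983, so α = μ·11.1983 = 9.18 and β = (1−μ)·11.1983 = 2.02.

α = 9.18, β = 2.02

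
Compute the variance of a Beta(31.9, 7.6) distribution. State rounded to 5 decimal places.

0.00384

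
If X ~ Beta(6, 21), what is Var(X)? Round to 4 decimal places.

Var = αβ/[(α+β)²(α+β+1)] = (6×21)/(27²×28) = 126/20412 = 0.0062.

0.0062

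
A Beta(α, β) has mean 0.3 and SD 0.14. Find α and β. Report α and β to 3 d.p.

α = 2.914, β = 6.800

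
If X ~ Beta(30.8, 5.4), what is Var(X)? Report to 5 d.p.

μ = 30.8/36.2 = 0.850829; Var = μ(1−μ)/(α+β+1) = 0.1269192/37.2 = 0.00341.

0.00341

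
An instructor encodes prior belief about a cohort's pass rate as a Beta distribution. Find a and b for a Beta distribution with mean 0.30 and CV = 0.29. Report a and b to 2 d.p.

a = 8.02, b = 18.72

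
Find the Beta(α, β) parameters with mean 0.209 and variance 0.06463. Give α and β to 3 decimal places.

α = 0.326, β = 1.232

Let s = α+β. The Beta variance is μ(1−μ)/(s+1).
So s+1 = μ(1−μ)/σ² = (0.209×0.791)/0.06463 = 0.165319/0.06463 = 2.5579, giving s = 1.5579.
Then α = μs = 0.209×1.5579 = 0.326 and β = (1−μ)s = 0.791×1.5579 = 1.232.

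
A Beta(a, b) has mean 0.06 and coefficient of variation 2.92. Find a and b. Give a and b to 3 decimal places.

Var = (CV·μ)² = (2.92×0.06)² = 0.030695.
a+b = μ(1−μ)/Var − 1 = 0.0564/0.030695 − 1 = 0.8374.
Thus a = 0.06·0.8374 = 0.050 and b = 0.94·0.8374 = 0.787.

a = 0.050, b = 0.787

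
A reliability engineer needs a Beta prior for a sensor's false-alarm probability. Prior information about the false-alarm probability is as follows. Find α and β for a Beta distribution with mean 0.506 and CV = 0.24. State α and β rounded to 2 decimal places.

α = 8.07, β = 7.88

σ = CV·μ = 0.24×0.506 = 0.12144, so σ² = 0.014748.
s+1 = μ(1−μ)/σ² = 0.249964/0.014748 = 16.9494, so s = α+β = 15.9494.
α = μs = 8.07, β = (1−μ)s = 7.88.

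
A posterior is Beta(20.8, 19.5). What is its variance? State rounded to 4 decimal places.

0.0060

Var = αβ/[(α+β)²(α+β+1)] = (20.8×19.5)/(40.3²×41.3) = 405.60/67074.917 = 0.0060.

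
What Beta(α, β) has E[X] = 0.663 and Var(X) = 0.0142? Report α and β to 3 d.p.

Write ν = α+β; then α = μν and Var = μ(1−μ)/(ν+1).
ν = μ(1−μ)/Var − 1 = 0.223431/0.0142 − 1 = 14.7346.
α = 0.663·14.7346 = 9.769, β = 0.337·14.7346 = 4.966.

α = 9.769, β = 4.966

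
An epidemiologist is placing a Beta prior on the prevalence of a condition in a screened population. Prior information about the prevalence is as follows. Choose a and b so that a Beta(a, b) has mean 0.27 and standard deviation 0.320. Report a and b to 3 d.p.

σ² = 0.320² = 0.102400.
With s = a+b, Var = μ(1−μ)/(s+1), so s+1 = (0.27×0.73)/0.102400 = 1.9248 and s = 0.9248.
a = μs = 0.250, b = (1−μ)s = 0.675.

a = 0.250, b = 0.675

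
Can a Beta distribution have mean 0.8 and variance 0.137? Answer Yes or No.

Yes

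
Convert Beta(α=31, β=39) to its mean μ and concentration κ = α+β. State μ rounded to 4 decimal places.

μ = 0.4429, κ = 70

κ = α+β = 31+39 = 70; μ = α/κ = 31/70 = 0.4429.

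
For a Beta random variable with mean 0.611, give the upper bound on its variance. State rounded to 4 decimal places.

0.2377

Var = μ(1−μ)/(α+β+1), which approaches μ(1−μ) as α+β → 0.
So the supremum is μ(1−μ) = 0.611×0.389 = 0.2377.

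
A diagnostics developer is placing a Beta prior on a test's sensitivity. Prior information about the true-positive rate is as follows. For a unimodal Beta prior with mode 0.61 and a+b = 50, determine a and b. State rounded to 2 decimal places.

Since the density peak of Beta(a,b) is at (a−1)/(a+b−2),
a = 1 + 0.61(50−2) = 30.28 and b = 50 − 30.28 = 19.72.

a = 30.28, b = 19.72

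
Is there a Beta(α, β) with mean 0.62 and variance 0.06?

The Beta variance bound is σ² < μ(1−μ).
Here μ(1−μ) = 0.62×0.38 = 0.2356, and 0.06 < 0.2356.

Yes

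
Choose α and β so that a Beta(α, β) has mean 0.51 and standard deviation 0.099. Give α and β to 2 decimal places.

α = 12.49, β = 12.00

σ² = 0.099² = 0.009801.
With s = α+β, Var = μ(1−μ)/(s+1), so s+1 = (0.51×0.49)/0.009801 = 25.4974 and s = 24.4974.
α = μs = 12.49, β = (1−μ)s = 12.00.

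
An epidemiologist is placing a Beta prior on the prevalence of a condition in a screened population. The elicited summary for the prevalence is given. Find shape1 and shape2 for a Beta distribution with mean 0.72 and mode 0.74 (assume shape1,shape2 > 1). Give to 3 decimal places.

Let s = shape1+shape2. Mean gives shape1 = μs = 0.72s; mode gives (shape1−1)/(s−2) = 0.74.
Substituting: 0.72s − 1 = 0.74(s−2) = 0.74s − 1.48, so -0.02s = -0.48 and s = 24.0000.
Then shape1 = 0.72×24.0000 = 17.280 and shape2 = s−shape1 = 6.720.

shape1 = 17.280, shape2 = 6.720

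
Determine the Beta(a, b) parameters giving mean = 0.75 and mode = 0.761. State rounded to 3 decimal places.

a = 35.591, b = 11.864

Let s = a+b. Mean gives a = μs = 0.75s; mode gives (a−1)/(s−2) = 0.761.
Substituting: 0.75s − 1 = 0.761(s−2) = 0.761s − 1.522, so -0.011s = -0.522 and s = 47.4545.
Then a = 0.75×47.4545 = 35.591 and b = s−a = 11.864.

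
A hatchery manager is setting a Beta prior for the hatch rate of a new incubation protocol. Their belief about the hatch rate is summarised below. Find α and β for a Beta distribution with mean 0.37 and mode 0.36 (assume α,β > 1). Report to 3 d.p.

Let s = α+β. Mean gives α = μs = 0.37s; mode gives (α−1)/(s−2) = 0.36.
Substituting: 0.37s − 1 = 0.36(s−2) = 0.36s − 0.72, so 0.01s = 0.28 and s = 28.0000.
Then α = 0.37×28.0000 = 10.360 and β = s−α = 17.640.

α = 10.360, β = 17.640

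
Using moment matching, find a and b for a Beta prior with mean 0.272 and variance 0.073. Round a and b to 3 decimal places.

Write ν = a+b; then a = μν and Var = μ(1−μ)/(ν+1).
ν = μ(1−μ)/Var − 1 = 0.198016/0.073 − 1 = 1.7125.
a = 0.272·1.7125 = 0.466, b = 0.728·1.7125 = 1.247.

a = 0.466, b = 1.247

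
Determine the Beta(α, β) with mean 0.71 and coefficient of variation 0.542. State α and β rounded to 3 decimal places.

α = 0.277, β = 0.113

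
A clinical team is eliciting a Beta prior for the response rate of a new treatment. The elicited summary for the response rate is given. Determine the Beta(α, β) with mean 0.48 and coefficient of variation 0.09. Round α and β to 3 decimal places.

α = 63.718, β = 69.027

σ = CV·μ = 0.09×0.48 = 0.04320, so σ² = 0.001866.
s+1 = μ(1−μ)/σ² = 0.2496/0.001866 = 133.7449, so s = α+β = 132.7449.
α = μs = 63.718, β = (1−μ)s = 69.027.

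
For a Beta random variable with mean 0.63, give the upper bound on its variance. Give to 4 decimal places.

Var = μ(1−μ)/(α+β+1), which approaches μ(1−μ) as α+β → 0.
So the supremum is μ(1−μ) = 0.63×0.37 = 0.2331.

0.2331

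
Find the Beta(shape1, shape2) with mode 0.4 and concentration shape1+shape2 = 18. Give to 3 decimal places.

shape1 = 7.400, shape2 = 10.600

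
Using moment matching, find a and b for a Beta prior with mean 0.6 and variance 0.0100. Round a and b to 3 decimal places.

By moment matching, a+b = μ(1−μ)/σ² − 1 = (0.6·0.4)/0.0100 − 1 = 24.0000 − 1 = 23.0000.
Since a/(a+b) = μ, a = 0.6·23.0000 = 13.800 and b = 0.4·23.0000 = 9.200.

a = 13.800, b = 9.200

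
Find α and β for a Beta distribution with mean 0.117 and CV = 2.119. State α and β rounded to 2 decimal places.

σ = CV·μ = 2.119×0.117 = 0.24792, so σ² = 0.061466.
s+1 = μ(1−μ)/σ² = 0.103311/0.061466 = 1.6808, so s = α+β = 0.6808.
α = μs = 0.08, β = (1−μ)s = 0.60.

α = 0.08, β = 0.60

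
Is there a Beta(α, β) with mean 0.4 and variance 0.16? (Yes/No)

Yes

For any Beta, Var(X) < E[X]·(1−E[X]).
Here μ(1−μ) = 0.4×0.6 = 0.24, and 0.16 < 0.24.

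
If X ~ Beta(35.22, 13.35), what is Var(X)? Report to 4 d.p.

Var = αβ/[(α+β)²(α+β+1)] = (35.22×13.35)/(48.57²×49.57) = 470.1870/116937.855693 = 0.0040.

0.0040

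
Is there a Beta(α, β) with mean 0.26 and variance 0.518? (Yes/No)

No

A Beta with mean μ has variance μ(1−μ)/(α+β+1) < μ(1−μ).
Here μ(1−μ) = 0.26×0.74 = 0.1924, and 0.518 ≥ 0.1924.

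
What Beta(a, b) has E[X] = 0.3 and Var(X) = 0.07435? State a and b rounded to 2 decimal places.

Write ν = a+b; then a = μν and Var = μ(1−μ)/(ν+1).
ν = μ(1−μ)/Var − 1 = 0.21/0.07435 − 1 = 1.8245.
a = 0.3·1.8245 = 0.55, b = 0.7·1.8245 = 1.28.

a = 0.55, b = 1.28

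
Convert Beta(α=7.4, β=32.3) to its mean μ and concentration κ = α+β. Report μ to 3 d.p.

μ = 0.186, κ = 39.7

κ = α+β = 7.4+32.3 = 39.7; μ = α/κ = 7.4/39.7 = 0.186.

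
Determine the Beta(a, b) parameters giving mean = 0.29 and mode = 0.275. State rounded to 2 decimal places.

With s = a+b: μ = a/s and mode = (a−1)/(s−2). Eliminating a = μs,
μs − 1 = m(s−2) ⇒ s(μ−m) = 1−2m ⇒ s = 0.450/0.015 = 30.0000.
So a = μs = 8.70, b = (1−μ)s = 21.30.

a = 8.70, b = 21.30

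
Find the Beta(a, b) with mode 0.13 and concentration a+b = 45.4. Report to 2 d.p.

a = 6.64, b = 38.76

Mode = (a−1)/(κ−2) with κ = a+b, so a−1 = 0.13·43.4 = 5.64.
a = 6.64; b = κ − a = 38.76.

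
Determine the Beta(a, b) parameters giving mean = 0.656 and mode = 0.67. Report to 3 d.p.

With s = a+b: μ = a/s and mode = (a−1)/(s−2). Eliminating a = μs,
μs − 1 = m(s−2) ⇒ s(μ−m) = 1−2m ⇒ s = -0.34/-0.014 = 24.2857.
So a = μs = 15.931, b = (1−μ)s = 8.354.

a = 15.931, b = 8.354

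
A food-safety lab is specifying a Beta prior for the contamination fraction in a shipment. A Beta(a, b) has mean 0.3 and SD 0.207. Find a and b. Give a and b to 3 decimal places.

σ² = 0.207² = 0.042849.
With s = a+b, Var = μ(1−μ)/(s+1), so s+1 = (0.3×0.7)/0.042849 = 4.9009 and s = 3.9009.
a = μs = 1.170, b = (1−μ)s = 2.731.

a = 1.170, b = 2.731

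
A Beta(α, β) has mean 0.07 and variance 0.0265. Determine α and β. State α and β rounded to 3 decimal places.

α = 0.102, β = 1.355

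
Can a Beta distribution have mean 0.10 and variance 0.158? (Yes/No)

For any Beta, Var(X) < E[X]·(1−E[X]).
Here μ(1−μ) = 0.10×0.90 = 0.0900, and 0.158 ≥ 0.0900.

No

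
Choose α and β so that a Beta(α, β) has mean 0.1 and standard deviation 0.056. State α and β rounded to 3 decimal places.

α = 2.770, β = 24.929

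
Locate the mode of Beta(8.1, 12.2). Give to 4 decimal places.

0.3880

The density x^(α−1)(1−x)^(β−1) is maximised at (α−1)/(α+β−2) = 7.1/18.3 = 0.3880.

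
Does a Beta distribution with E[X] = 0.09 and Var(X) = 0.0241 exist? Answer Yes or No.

The Beta variance bound is σ² < μ(1−μ).
Here μ(1−μ) = 0.09×0.91 = 0.0819, and 0.0241 < 0.0819.

Yes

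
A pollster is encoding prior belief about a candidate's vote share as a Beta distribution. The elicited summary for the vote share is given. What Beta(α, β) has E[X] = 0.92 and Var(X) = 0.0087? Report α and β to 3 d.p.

Let s = α+β. The Beta variance is μ(1−μ)/(s+1).
So s+1 = μ(1−μ)/σ² = (0.92×0.08)/0.0087 = 0.0736/0.0087 = 8.4598, giving s = 7.4598.
Then α = μs = 0.92×7.4598 = 6.863 and β = (1−μ)s = 0.08×7.4598 = 0.597.

α = 6.863, β = 0.597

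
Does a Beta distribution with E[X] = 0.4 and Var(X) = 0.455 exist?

The Beta variance bound is σ² < μ(1−μ).
Here μ(1−μ) = 0.4×0.6 = 0.24, and 0.455 ≥ 0.24.

No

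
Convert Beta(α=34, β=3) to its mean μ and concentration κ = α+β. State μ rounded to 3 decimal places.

μ = 0.919, κ = 37

κ = α+β = 34+3 = 37; μ = α/κ = 34/37 = 0.919.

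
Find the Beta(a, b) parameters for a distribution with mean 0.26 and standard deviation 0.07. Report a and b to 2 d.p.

a = 9.95, b = 28.32

First σ² = 0.0049. Setting a = μn, b = (1−μ)n with n = a+b,
μ(1−μ)/(n+1) = 0.0049 ⇒ n+1 = 0.1924/0.0049 = 39.2653 ⇒ n = 38.2653.
Hence a = 0.26×38.2653 = 9.95, b = 0.74×38.2653 = 28.32.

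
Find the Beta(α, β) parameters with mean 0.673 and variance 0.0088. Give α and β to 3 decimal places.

α = 16.157, β = 7.851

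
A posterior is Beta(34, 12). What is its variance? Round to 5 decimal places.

0.00410

Var = αβ/[(α+β)²(α+β+1)] = (34×12)/(46²×47) = 408/99452 = 0.00410.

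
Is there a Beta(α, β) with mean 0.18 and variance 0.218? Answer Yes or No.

A Beta with mean μ has variance μ(1−μ)/(α+β+1) < μ(1−μ).
Here μ(1−μ) = 0.18×0.82 = 0.1476, and 0.218 ≥ 0.1476.

No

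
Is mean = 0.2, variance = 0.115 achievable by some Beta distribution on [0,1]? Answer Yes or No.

Yes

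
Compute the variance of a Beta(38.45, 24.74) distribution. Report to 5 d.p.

α+β = 63.19 and αβ = 951.2530, so Var = αβ/[(α+β)²(α+β+1)] = 951.2530/256309.135859 = 0.00371.

0.00371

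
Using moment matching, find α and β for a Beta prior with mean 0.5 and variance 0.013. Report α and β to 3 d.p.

α = 9.115, β = 9.115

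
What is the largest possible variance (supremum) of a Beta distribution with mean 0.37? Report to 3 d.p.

Var = μ(1−μ)/(α+β+1), which approaches μ(1−μ) as α+β → 0.
So the supremum is μ(1−μ) = 0.37×0.63 = 0.233.

0.233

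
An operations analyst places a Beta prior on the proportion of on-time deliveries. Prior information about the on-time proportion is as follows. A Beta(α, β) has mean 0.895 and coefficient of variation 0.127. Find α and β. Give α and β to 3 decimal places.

σ = CV·μ = 0.127×0.895 = 0.11367, so σ² = 0.012920.
s+1 = μ(1−μ)/σ² = 0.093975/0.012920 = 7.2738, so s = α+β = 6.2738.
α = μs = 5.615, β = (1−μ)s = 0.659.

α = 5.615, β = 0.659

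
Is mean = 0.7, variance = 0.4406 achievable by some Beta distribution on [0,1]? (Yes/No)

No

The Beta variance bound is σ² < μ(1−μ).
Here μ(1−μ) = 0.7×0.3 = 0.21, and 0.4406 ≥ 0.21.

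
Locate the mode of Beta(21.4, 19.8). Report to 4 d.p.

The density x^(α−1)(1−x)^(β−1) is maximised at (α−1)/(α+β−2) = 20.4/39.2 = 0.5204.

0.5204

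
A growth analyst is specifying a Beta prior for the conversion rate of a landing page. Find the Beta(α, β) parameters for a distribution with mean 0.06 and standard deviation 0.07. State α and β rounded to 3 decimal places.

α = 0.631, β = 9.880

σ² = 0.07² = 0.0049.
With s = α+β, Var = μ(1−μ)/(s+1), so s+1 = (0.06×0.94)/0.0049 = 11.5102 and s = 10.5102.
α = μs = 0.631, β = (1−μ)s = 9.880.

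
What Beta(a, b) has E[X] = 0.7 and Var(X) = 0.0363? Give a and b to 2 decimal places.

a = 3.35, b = 1.44

Let s = a+b. The Beta variance is μ(1−μ)/(s+1).
So s+1 = μ(1−μ)/σ² = (0.7×0.3)/0.0363 = 0.21/0.0363 = 5.7851, giving s = 4.7851.
Then a = μs = 0.7×4.7851 = 3.35 and b = (1−μ)s = 0.3×4.7851 = 1.44.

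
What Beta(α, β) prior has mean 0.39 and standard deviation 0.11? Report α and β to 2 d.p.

α = 7.28, β = 11.38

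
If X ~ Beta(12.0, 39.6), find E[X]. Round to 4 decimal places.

The Beta mean is α/(α+β) = 12.0/(12.0+39.6) = 0.2326.

0.2326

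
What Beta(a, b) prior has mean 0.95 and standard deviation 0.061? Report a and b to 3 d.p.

a = 11.177, b = 0.588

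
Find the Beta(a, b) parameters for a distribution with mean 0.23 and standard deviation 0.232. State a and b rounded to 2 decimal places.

a = 0.53, b = 1.76

σ² = 0.232² = 0.053824.
With s = a+b, Var = μ(1−μ)/(s+1), so s+1 = (0.23×0.77)/0.053824 = 3.2904 and s = 2.2904.
a = μs = 0.53, b = (1−μ)s = 1.76.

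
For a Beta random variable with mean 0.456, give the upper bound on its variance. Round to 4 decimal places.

For fixed mean μ the Beta variance is μ(1−μ)/(α+β+1), increasing as α+β decreases.
Its least upper bound (not attained) is μ(1−μ) = 0.456·0.544 = 0.2481.

0.2481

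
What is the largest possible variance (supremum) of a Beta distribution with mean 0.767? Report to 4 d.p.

0.1787

For fixed mean μ the Beta variance is μ(1−μ)/(α+β+1), increasing as α+β decreases.
Its least upper bound (not attained) is μ(1−μ) = 0.767·0.233 = 0.1787.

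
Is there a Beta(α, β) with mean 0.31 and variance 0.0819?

Yes

For any Beta, Var(X) < E[X]·(1−E[X]).
Here μ(1−μ) = 0.31×0.69 = 0.2139, and 0.0819 < 0.2139.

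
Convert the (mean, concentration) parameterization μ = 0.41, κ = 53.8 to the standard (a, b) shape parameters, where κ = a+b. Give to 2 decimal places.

a = 22.06, b = 31.74

a = μκ = 0.41×53.8 = 22.06 and b = (1−μ)κ = 0.59×53.8 = 31.74.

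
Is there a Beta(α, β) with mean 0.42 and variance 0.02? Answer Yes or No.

Yes

The Beta variance bound is σ² < μ(1−μ).
Here μ(1−μ) = 0.42×0.58 = 0.2436, and 0.02 < 0.2436.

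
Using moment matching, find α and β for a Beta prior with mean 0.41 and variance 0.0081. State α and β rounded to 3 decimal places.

By moment matching, α+β = μ(1−μ)/σ² − 1 = (0.41·0.59)/0.0081 − 1 = 29.8642 − 1 = 28.8642.
Since α/(α+β) = μ, α = 0.41·28.8642 = 11.834 and β = 0.59·28.8642 = 17.030.

α = 11.834, β = 17.030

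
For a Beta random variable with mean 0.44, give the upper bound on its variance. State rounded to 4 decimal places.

Var = μ(1−μ)/(α+β+1), which approaches μ(1−μ) as α+β → 0.
So the supremum is μ(1−μ) = 0.44×0.56 = 0.2464.

0.2464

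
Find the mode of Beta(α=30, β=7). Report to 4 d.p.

0.8286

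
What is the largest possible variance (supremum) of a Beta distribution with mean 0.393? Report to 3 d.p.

For fixed mean μ the Beta variance is μ(1−μ)/(α+β+1), increasing as α+β decreases.
Its least upper bound (not attained) is μ(1−μ) = 0.393·0.607 = 0.239.

0.239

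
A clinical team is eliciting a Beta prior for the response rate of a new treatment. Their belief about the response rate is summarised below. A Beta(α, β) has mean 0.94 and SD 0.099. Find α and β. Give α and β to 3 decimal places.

Variance = 0.099² = 0.009801. The moment-matching identity α+β = μ(1−μ)/Var − 1 gives
α+β = 0.0564/0.009801 − 1 = 4.7545, so α = μ·4.7545 = 4.469 and β = (1−μ)·4.7545 = 0.285.

α = 4.469, β = 0.285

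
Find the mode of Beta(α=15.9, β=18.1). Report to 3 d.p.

0.466

With α,β > 1, mode = (α−1)/(α+β−2) = 14.9/32.0 = 0.466.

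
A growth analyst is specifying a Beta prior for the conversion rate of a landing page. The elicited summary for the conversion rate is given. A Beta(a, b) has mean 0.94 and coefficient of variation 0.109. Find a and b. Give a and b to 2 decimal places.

σ = CV·μ = 0.109×0.94 = 0.10246, so σ² = 0.010498.
s+1 = μ(1−μ)/σ² = 0.0564/0.010498 = 5.3724, so s = a+b = 4.3724.
a = μs = 4.11, b = (1−μ)s = 0.26.

a = 4.11, b = 0.26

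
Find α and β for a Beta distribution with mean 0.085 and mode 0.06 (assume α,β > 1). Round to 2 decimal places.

With s = α+β: μ = α/s and mode = (α−1)/(s−2). Eliminating α = μs,
μs − 1 = m(s−2) ⇒ s(μ−m) = 1−2m ⇒ s = 0.88/0.025 = 35.2000.
So α = μs = 2.99, β = (1−μ)s = 32.21.

α = 2.99, β = 32.21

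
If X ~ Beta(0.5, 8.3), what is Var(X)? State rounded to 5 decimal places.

Var = αβ/[(α+β)²(α+β+1)] = (0.5×8.3)/(8.8²×9.8) = 4.15/758.912 = 0.00547.

0.00547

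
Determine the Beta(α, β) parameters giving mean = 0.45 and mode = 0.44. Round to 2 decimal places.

α = 5.40, β = 6.60

With s = α+β: μ = α/s and mode = (α−1)/(s−2). Eliminating α = μs,
μs − 1 = m(s−2) ⇒ s(μ−m) = 1−2m ⇒ s = 0.12/0.01 = 12.0000.
So α = μs = 5.40, β = (1−μ)s = 6.60.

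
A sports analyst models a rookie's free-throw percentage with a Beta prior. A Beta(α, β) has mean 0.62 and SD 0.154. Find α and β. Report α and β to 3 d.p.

α = 5.539, β = 3.395

σ² = 0.154² = 0.023716.
With s = α+β, Var = μ(1−μ)/(s+1), so s+1 = (0.62×0.38)/0.023716 = 9.9342 and s = 8.9342.
α = μs = 5.539, β = (1−μ)s = 3.395.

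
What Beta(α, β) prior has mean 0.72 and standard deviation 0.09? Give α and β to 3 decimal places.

First σ² = 0.0081. Setting α = μn, β = (1−μ)n with n = α+β,
μ(1−μ)/(n+1) = 0.0081 ⇒ n+1 = 0.2016/0.0081 = 24.8889 ⇒ n = 23.8889.
Hence α = 0.72×23.8889 = 17.200, β = 0.28×23.8889 = 6.689.

α = 17.200, β = 6.689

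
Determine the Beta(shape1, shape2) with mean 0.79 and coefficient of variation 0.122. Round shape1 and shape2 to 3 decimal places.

shape1 = 13.319, shape2 = 3.541

Var = (CV·μ)² = (0.122×0.79)² = 0.009289.
shape1+shape2 = μ(1−μ)/Var − 1 = 0.1659/0.009289 − 1 = 16.8596.
Thus shape1 = 0.79·16.8596 = 13.319 and shape2 = 0.21·16.8596 = 3.541.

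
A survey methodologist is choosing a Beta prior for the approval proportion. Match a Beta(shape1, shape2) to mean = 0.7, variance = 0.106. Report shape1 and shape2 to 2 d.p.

Let s = shape1+shape2. The Beta variance is μ(1−μ)/(s+1).
So s+1 = μ(1−μ)/σ² = (0.7×0.3)/0.106 = 0.21/0.106 = 1.9811, giving s = 0.9811.
Then shape1 = μs = 0.7×0.9811 = 0.69 and shape2 = (1−μ)s = 0.3×0.9811 = 0.29.

shape1 = 0.69, shape2 = 0.29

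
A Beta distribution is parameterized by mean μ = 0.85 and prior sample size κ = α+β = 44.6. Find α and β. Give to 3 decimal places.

α = 37.910, β = 6.690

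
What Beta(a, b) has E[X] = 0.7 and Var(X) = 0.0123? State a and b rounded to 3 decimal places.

a = 11.251, b = 4.822

Let s = a+b. The Beta variance is μ(1−μ)/(s+1).
So s+1 = μ(1−μ)/σ² = (0.7×0.3)/0.0123 = 0.21/0.0123 = 17.0732, giving s = 16.0732.
Then a = μs = 0.7×16.0732 = 11.251 and b = (1−μ)s = 0.3×16.0732 = 4.822.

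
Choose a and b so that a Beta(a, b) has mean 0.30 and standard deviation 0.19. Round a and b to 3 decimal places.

a = 1.445, b = 3.372

Variance = 0.19² = 0.0361. The moment-matching identity a+b = μ(1−μ)/Var − 1 gives
a+b = 0.2100/0.0361 − 1 = 4.8172, so a = μ·4.8172 = 1.445 and b = (1−μ)·4.8172 = 3.372.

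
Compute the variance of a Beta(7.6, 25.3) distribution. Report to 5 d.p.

0.00524

Var = αβ/[(α+β)²(α+β+1)] = (7.6×25.3)/(32.9²×33.9) = 192.28/36693.699 = 0.00524.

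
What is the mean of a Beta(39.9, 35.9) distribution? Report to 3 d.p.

The Beta mean is α/(α+β) = 39.9/(39.9+35.9) = 0.526.

0.526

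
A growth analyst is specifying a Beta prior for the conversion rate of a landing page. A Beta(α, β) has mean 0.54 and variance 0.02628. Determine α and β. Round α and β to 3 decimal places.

α = 4.564, β = 3.888

Write ν = α+β; then α = μν and Var = μ(1−μ)/(ν+1).
ν = μ(1−μ)/Var − 1 = 0.2484/0.02628 − 1 = 8.4521.
α = 0.54·8.4521 = 4.564, β = 0.46·8.4521 = 3.888.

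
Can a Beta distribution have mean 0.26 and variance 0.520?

No

A Beta with mean μ has variance μ(1−μ)/(α+β+1) < μ(1−μ).
Here μ(1−μ) = 0.26×0.74 = 0.1924, and 0.520 ≥ 0.1924.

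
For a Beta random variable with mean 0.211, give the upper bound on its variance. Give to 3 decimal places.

0.166

For fixed mean μ the Beta variance is μ(1−μ)/(α+β+1), increasing as α+β decreases.
Its least upper bound (not attained) is μ(1−μ) = 0.211·0.789 = 0.166.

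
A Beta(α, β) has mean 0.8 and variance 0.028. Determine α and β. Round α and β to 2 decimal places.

Write ν = α+β; then α = μν and Var = μ(1−μ)/(ν+1).
ν = μ(1−μ)/Var − 1 = 0.16/0.028 − 1 = 4.7143.
α = 0.8·4.7143 = 3.77, β = 0.2·4.7143 = 0.94.

α = 3.77, β = 0.94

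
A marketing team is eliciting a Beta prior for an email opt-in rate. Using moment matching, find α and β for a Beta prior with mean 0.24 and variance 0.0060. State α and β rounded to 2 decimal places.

Let s = α+β. The Beta variance is μ(1−μ)/(s+1).
So s+1 = μ(1−μ)/σ² = (0.24×0.76)/0.0060 = 0.1824/0.0060 = 30.4000, giving s = 29.4000.
Then α = μs = 0.24×29.4000 = 7.06 and β = (1−μ)s = 0.76×29.4000 = 22.34.

α = 7.06, β = 22.34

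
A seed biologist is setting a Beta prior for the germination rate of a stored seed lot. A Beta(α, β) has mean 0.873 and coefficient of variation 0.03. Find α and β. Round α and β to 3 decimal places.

α = 140.238, β = 20.401

Var = (CV·μ)² = (0.03×0.873)² = 0.000686.
α+β = μ(1−μ)/Var − 1 = 0.110871/0.000686 − 1 = 160.6393.
Thus α = 0.873·160.6393 = 140.238 and β = 0.127·160.6393 = 20.401.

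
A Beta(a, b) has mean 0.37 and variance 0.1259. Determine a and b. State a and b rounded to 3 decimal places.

a = 0.315, b = 0.536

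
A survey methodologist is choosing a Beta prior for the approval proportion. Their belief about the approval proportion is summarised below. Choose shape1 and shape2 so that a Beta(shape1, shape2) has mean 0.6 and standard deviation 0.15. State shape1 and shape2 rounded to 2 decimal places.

shape1 = 5.80, shape2 = 3.87

Variance = 0.15² = 0.0225. The moment-matching identity shape1+shape2 = μ(1−μ)/Var − 1 gives
shape1+shape2 = 0.24/0.0225 − 1 = 9.6667, so shape1 = μ·9.6667 = 5.80 and shape2 = (1−μ)·9.6667 = 3.87.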